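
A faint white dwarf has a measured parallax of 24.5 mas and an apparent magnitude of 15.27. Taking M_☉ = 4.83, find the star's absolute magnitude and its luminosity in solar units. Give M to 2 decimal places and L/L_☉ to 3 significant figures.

d = 1/p = 1000/24.5 mas = 40.82 pc
M = m − 5 log₁₀ d + 5 = 15.27 − 5·1.6108 + 5 = 12.216
M − M_☉ = 12.216 − 4.83 = 7.386
L/L_☉ = 10^(−0.4 × 7.386) = 1.111×10^-3

M ≈ 12.22; L/L_☉ ≈ 1.11×10^-3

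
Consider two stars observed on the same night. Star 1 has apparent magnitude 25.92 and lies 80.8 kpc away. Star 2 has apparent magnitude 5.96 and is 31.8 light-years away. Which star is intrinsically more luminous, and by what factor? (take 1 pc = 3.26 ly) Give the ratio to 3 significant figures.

Star 2 is more luminous, by a factor of 1.40.

Star 1: d = 80.8 kpc = 80800 pc
Star 1: M = m − 5 log₁₀ d + 5 = 25.92 − 5·4.9074 + 5 = 6.383
Star 2: d = 31.8 ly / 3.26 = 9.755 pc
Star 2: M = m − 5 log₁₀ d + 5 = 5.96 − 5·0.9892 + 5 = 6.014
ΔM = M_1 − M_2 = 6.383 − (6.014) = 0.369; smaller M is more luminous → Star 2.
L ratio = 10^(0.4 |ΔM|) = 10^0.148 = 1.405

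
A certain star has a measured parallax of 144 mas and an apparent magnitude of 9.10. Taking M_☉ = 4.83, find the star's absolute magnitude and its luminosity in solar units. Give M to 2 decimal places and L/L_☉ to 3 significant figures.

M ≈ 9.89; L/L_☉ ≈ 9.45×10^-3

d = 1/p = 1000/144 mas = 6.944 pc
M = m − 5 log₁₀ d + 5 = 9.10 − 5·0.8416 + 5 = 9.892
M − M_☉ = 9.892 − 4.83 = 5.062
L/L_☉ = 10^(−0.4 × 5.062) = 9.447×10^-3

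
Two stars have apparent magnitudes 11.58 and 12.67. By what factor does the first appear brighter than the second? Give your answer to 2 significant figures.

Magnitude difference = -1.09
Flux ratio = 10^(−0.4 Δm) = 10^(−0.4 × -1.09) = 10^0.436 = 2.729

2.7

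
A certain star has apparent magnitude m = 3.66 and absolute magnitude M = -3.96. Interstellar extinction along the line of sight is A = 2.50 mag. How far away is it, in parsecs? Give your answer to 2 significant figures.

d ≈ 110 pc

m − M = 5 log₁₀(d/10 pc) + A  ⇒  3.66 − (-3.96) − 2.50 = 5 log₁₀(d/10)
5.120 = 5 log₁₀(d/10)
log₁₀ d = (m − M − A)/5 + 1 = 2.0240
d = 10^2.0240 = 105.7 pc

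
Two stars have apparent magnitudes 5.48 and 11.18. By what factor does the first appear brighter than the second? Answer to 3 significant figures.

Δm = 5.48 − (11.18) = -5.70
Flux ratio = 10^(−0.4 Δm) = 10^(−0.4 × -5.70) = 10^2.280 = 190.5

191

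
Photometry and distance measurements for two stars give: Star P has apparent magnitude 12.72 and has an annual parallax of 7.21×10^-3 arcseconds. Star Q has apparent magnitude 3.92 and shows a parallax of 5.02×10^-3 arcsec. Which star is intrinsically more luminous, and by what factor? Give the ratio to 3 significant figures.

Star Q is more luminous, by a factor of 6830.

Star P: d = 1/p = 1/7.21×10^-3″ = 138.7 pc
Star P: M = m − 5 log₁₀ d + 5 = 12.72 − 5·2.1421 + 5 = 7.010
Star Q: d = 1/p = 1/5.02×10^-3″ = 199.2 pc
Star Q: M = m − 5 log₁₀ d + 5 = 3.92 − 5·2.2993 + 5 = -2.576
ΔM = M_P − M_Q = 7.010 − (-2.576) = 9.586; smaller M is more luminous → Star Q.
L ratio = 10^(0.4 |ΔM|) = 10^3.834 = 6831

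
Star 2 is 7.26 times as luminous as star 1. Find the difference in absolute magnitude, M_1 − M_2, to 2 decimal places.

M_1 − M_2 ≈ 2.15

Pogson: ΔM = −2.5 log₁₀(ratio) = −2.5 log₁₀(7.26) = −2.5 × 0.8609 = -2.152
Star 2 is brighter so has the smaller magnitude: M_1 − M_2 is positive.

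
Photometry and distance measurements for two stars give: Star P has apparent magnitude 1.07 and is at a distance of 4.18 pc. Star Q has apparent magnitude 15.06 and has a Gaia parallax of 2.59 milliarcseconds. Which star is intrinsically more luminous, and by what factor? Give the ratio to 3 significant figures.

Star P: M = m − 5 log₁₀ d + 5 = 1.07 − 5·0.6212 + 5 = 2.964
Star Q: p = 2.59 mas = 2.59×10^-3″ → d = 1/p = 386.1 pc
Star Q: M = m − 5 log₁₀ d + 5 = 15.06 − 5·2.5867 + 5 = 7.126
ΔM = M_P − M_Q = 2.964 − (7.126) = -4.162; smaller M is more luminous → Star P.
L ratio = 10^(0.4 |ΔM|) = 10^1.665 = 46.23

Star P is more luminous, by a factor of 46.2.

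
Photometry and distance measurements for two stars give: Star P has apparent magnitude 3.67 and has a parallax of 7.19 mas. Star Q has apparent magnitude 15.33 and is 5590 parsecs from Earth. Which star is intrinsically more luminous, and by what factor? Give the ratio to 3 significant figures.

Star P is more luminous, by a factor of 28.6.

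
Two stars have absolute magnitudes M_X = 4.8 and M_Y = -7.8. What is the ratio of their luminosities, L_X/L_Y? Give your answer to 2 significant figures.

ΔM = M_X − M_Y = 12.6
L_X/L_Y = 10^(−0.4 ΔM) = 10^-5.040 = 9.120×10^-6

L_X/L_Y ≈ 9.1×10^-6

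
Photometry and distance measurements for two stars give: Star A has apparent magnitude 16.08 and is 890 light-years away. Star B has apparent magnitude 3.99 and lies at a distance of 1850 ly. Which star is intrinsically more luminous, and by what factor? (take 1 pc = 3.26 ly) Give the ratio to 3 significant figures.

Star B is more luminous, by a factor of 296000.

Star A: d = 890 ly / 3.26 = 273.0 pc
Star A: M = m − 5 log₁₀ d + 5 = 16.08 − 5·2.4362 + 5 = 8.899
Star B: d = 1850 ly / 3.26 = 567.5 pc
Star B: M = m − 5 log₁₀ d + 5 = 3.99 − 5·2.7540 + 5 = -4.780
ΔM = M_A − M_B = 8.899 − (-4.780) = 13.679; smaller M is more luminous → Star B.
L ratio = 10^(0.4 |ΔM|) = 10^5.472 = 296200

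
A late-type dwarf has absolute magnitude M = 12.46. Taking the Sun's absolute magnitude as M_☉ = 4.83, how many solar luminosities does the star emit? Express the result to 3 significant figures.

M − M_☉ = 12.46 − 4.83 = 7.630
L/L_☉ = 10^(−0.4 (M − M_☉)) = 10^-3.052 = 8.872×10^-4

L/L_☉ ≈ 8.87×10^-4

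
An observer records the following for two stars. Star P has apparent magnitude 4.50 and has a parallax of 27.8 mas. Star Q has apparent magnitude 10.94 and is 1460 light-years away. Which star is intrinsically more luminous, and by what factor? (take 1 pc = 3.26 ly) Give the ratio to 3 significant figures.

Star P: p = 27.8 mas = 0.0278″ → d = 1/p = 35.97 pc
Star P: M = m − 5 log₁₀ d + 5 = 4.50 − 5·1.5560 + 5 = 1.720
Star Q: d = 1460 ly / 3.26 = 447.9 pc
Star Q: M = m − 5 log₁₀ d + 5 = 10.94 − 5·2.6511 + 5 = 2.684
ΔM = M_P − M_Q = 1.720 − (2.684) = -0.964; smaller M is more luminous → Star P.
L ratio = 10^(0.4 |ΔM|) = 10^0.386 = 2.430

Star P is more luminous, by a factor of 2.43.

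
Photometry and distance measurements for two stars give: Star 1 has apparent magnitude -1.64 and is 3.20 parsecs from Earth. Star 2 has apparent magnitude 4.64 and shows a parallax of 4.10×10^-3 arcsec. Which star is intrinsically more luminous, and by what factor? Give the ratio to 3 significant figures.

Star 1: M = m − 5 log₁₀ d + 5 = -1.64 − 5·0.5051 + 5 = 0.834
Star 2: d = 1/p = 1/4.10×10^-3″ = 243.9 pc
Star 2: M = m − 5 log₁₀ d + 5 = 4.64 − 5·2.3872 + 5 = -2.296
ΔM = M_1 − M_2 = 0.834 − (-2.296) = 3.130; smaller M is more luminous → Star 2.
L ratio = 10^(0.4 |ΔM|) = 10^1.252 = 17.87

Star 2 is more luminous, by a factor of 17.9.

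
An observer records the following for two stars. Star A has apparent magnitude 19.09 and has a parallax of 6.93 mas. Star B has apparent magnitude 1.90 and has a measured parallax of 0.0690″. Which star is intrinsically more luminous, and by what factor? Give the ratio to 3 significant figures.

Star B is more luminous, by a factor of 75800.

Star A: p = 6.93 mas = 6.93×10^-3″ → d = 1/p = 144.3 pc
Star A: M = m − 5 log₁₀ d + 5 = 19.09 − 5·2.1593 + 5 = 13.294
Star B: d = 1/p = 1/0.0690″ = 14.49 pc
Star B: M = m − 5 log₁₀ d + 5 = 1.90 − 5·1.1612 + 5 = 1.094
ΔM = M_A − M_B = 13.294 − (1.094) = 12.199; smaller M is more luminous → Star B.
L ratio = 10^(0.4 |ΔM|) = 10^4.880 = 75820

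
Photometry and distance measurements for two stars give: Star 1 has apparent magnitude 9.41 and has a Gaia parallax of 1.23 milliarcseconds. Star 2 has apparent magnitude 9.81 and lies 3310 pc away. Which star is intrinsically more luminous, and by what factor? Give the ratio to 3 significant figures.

Star 2 is more luminous, by a factor of 11.5.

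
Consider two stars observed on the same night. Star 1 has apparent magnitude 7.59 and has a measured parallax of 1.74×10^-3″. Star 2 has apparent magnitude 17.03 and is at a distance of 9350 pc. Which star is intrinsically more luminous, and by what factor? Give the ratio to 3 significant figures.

Star 1: d = 1/p = 1/1.74×10^-3″ = 574.7 pc
Star 1: M = m − 5 log₁₀ d + 5 = 7.59 − 5·2.7595 + 5 = -1.207
Star 2: M = m − 5 log₁₀ d + 5 = 17.03 − 5·3.9708 + 5 = 2.176
ΔM = M_1 − M_2 = -1.207 − (2.176) = -3.383; smaller M is more luminous → Star 1.
L ratio = 10^(0.4 |ΔM|) = 10^1.353 = 22.56

Star 1 is more luminous, by a factor of 22.6.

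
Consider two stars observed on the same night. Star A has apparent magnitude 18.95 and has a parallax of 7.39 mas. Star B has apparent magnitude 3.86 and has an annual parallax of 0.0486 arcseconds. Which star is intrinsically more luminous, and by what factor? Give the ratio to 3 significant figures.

Star A: p = 7.39 mas = 7.39×10^-3″ → d = 1/p = 135.3 pc
Star A: M = m − 5 log₁₀ d + 5 = 18.95 − 5·2.1314 + 5 = 13.293
Star B: d = 1/p = 1/0.0486″ = 20.58 pc
Star B: M = m − 5 log₁₀ d + 5 = 3.86 − 5·1.3134 + 5 = 2.293
ΔM = M_A − M_B = 13.293 − (2.293) = 11.000; smaller M is more luminous → Star B.
L ratio = 10^(0.4 |ΔM|) = 10^4.400 = 25120

Star B is more luminous, by a factor of 25100.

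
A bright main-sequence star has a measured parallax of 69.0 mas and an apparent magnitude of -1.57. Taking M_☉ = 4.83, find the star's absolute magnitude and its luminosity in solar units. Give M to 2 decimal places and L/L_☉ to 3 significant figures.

M ≈ -2.38; L/L_☉ ≈ 763

d = 1/p = 1000/69.0 mas = 14.49 pc
M = m − 5 log₁₀ d + 5 = -1.57 − 5·1.1612 + 5 = -2.376
M − M_☉ = -2.376 − 4.83 = -7.206
L/L_☉ = 10^(−0.4 × -7.206) = 762.6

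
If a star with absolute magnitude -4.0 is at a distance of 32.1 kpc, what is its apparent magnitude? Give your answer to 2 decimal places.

d = 32.1 kpc = 32100 pc
m = M + 5 log₁₀ d − 5 = -4.0 + 5·4.5065 − 5 = 13.533

m ≈ 13.53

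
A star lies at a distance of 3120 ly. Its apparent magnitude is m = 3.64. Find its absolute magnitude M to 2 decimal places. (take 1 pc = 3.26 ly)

M ≈ -6.26

d = 3120 ly / 3.26 = 957.1 pc
5 log₁₀(d/10 pc) = 5 log₁₀(957.1) − 5 = 9.905
M = m − 5 log₁₀(d/10) = 3.64 − 9.905 = -6.265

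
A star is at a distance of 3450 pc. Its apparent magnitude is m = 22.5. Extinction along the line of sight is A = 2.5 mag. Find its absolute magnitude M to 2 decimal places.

5 log₁₀(d/10 pc) = 5 log₁₀(3450) − 5 = 12.689
M = m − 5 log₁₀(d/10) − A = 22.5 − 12.689 − 2.5 = 7.311

M ≈ 7.31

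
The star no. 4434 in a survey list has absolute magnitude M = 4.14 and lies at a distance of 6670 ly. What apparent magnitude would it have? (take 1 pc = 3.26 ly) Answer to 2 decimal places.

m ≈ 15.69

d = 6670 ly / 3.26 = 2046 pc
m = M + 5 log₁₀ d − 5 = 4.14 + 5·3.3109 − 5 = 15.695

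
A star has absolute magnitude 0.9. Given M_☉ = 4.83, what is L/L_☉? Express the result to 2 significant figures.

M − M_☉ = 0.9 − 4.83 = -3.930
L/L_☉ = 10^(−0.4 (M − M_☉)) = 10^1.572 = 37.33

L/L_☉ ≈ 37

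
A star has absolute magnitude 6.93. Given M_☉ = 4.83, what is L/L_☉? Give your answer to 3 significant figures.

L/L_☉ ≈ 0.145

M − M_☉ = 6.93 − 4.83 = 2.100
L/L_☉ = 10^(−0.4 (M − M_☉)) = 10^-0.840 = 0.1445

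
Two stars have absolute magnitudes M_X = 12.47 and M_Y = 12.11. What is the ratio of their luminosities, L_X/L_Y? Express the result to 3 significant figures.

ΔM = M_X − M_Y = 0.36
L_X/L_Y = 10^(−0.4 ΔM) = 10^-0.144 = 0.7178

L_X/L_Y ≈ 0.718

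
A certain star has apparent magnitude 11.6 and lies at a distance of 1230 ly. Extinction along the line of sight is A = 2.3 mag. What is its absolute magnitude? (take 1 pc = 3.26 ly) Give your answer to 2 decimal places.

M ≈ 1.42

d = 1230 ly / 3.26 = 377.3 pc
5 log₁₀(d/10 pc) = 5 log₁₀(377.3) − 5 = 7.883
M = m − 5 log₁₀(d/10) − A = 11.6 − 7.883 − 2.3 = 1.417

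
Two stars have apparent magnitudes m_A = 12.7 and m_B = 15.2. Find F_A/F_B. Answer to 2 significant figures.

Δm = 12.7 − (15.2) = -2.5
Flux ratio = 10^(−0.4 Δm) = 10^(−0.4 × -2.5) = 10^1.000 = 10.00

F_A/F_B ≈ 10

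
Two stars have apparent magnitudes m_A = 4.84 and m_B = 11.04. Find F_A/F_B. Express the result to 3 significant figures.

F_A/F_B ≈ 302

Δm = 4.84 − (11.04) = -6.20
Flux ratio = 10^(−0.4 Δm) = 10^(−0.4 × -6.20) = 10^2.480 = 302.0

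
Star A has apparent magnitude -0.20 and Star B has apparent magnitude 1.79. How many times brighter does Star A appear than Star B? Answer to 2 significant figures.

6.3

Magnitude difference = -1.99
Flux ratio = 10^(−0.4 Δm) = 10^(−0.4 × -1.99) = 10^0.796 = 6.252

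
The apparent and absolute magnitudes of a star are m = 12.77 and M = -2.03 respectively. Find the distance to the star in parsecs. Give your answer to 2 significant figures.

Distance modulus: m − M = 12.77 − (-2.03) = 14.800
m − M = 5 log₁₀ d − 5
log₁₀ d = (m − M)/5 + 1 = 3.9600
d = 10^3.9600 = 9120 pc

d ≈ 9100 pc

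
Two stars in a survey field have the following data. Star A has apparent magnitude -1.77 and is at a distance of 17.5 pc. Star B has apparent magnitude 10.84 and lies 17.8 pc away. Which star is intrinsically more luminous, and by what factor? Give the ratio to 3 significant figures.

Star A is more luminous, by a factor of 107000.

Star A: M = m − 5 log₁₀ d + 5 = -1.77 − 5·1.2430 + 5 = -2.985
Star B: M = m − 5 log₁₀ d + 5 = 10.84 − 5·1.2504 + 5 = 9.588
ΔM = M_A − M_B = -2.985 − (9.588) = -12.573; smaller M is more luminous → Star A.
L ratio = 10^(0.4 |ΔM|) = 10^5.029 = 107000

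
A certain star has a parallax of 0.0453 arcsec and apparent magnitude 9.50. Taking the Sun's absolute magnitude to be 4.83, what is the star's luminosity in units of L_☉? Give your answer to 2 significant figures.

d = 1/p = 1/0.0453″ = 22.08 pc
M = m − 5 log₁₀ d + 5 = 9.50 − 5·1.3439 + 5 = 7.780
M − M_☉ = 7.780 − 4.83 = 2.950
L/L_☉ = 10^(−0.4 × 2.950) = 0.06604

L/L_☉ ≈ 0.066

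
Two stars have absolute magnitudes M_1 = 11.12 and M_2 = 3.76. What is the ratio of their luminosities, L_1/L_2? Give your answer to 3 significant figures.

L_1/L_2 ≈ 1.14×10^-3

ΔM = M_1 − M_2 = 7.36
L_1/L_2 = 10^(−0.4 ΔM) = 10^-2.944 = 1.138×10^-3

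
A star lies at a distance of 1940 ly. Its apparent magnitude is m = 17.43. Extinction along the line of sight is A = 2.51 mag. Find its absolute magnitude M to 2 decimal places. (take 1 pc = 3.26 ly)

M ≈ 6.05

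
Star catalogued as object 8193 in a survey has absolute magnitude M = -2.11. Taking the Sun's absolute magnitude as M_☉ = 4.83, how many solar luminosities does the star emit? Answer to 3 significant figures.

M − M_☉ = -2.11 − 4.83 = -6.940
L/L_☉ = 10^(−0.4 (M − M_☉)) = 10^2.776 = 597.0

L/L_☉ ≈ 597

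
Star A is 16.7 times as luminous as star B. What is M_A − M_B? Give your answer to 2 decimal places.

Pogson: ΔM = −2.5 log₁₀(ratio) = −2.5 log₁₀(16.7) = −2.5 × 1.2227 = -3.057
Star A is brighter, so it has the smaller magnitude: the difference is negative.

M_A − M_B ≈ -3.06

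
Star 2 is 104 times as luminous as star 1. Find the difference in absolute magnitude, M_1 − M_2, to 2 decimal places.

M_1 − M_2 ≈ 5.04

Pogson: ΔM = −2.5 log₁₀(ratio) = −2.5 log₁₀(104) = −2.5 × 2.0170 = -5.043
Star 2 is brighter so has the smaller magnitude: M_1 − M_2 is positive.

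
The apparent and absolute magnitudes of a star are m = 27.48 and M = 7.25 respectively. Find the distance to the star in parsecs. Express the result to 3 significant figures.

μ = m − M = 20.230
m − M = 5 log₁₀ d − 5
log₁₀ d = (m − M)/5 + 1 = 5.0460
d = 10^5.0460 = 111200 pc

d ≈ 111000 pc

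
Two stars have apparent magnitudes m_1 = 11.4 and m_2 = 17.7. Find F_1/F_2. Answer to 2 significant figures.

Δm = 11.4 − (17.7) = -6.3
Flux ratio = 10^(−0.4 Δm) = 10^(−0.4 × -6.3) = 10^2.520 = 331.1

F_1/F_2 ≈ 330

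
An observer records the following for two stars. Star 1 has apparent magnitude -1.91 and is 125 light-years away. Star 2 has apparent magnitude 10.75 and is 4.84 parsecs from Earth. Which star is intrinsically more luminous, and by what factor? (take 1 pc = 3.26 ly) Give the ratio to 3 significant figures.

Star 1 is more luminous, by a factor of 7.27×10^6.

Star 1: d = 125 ly / 3.26 = 38.34 pc
Star 1: M = m − 5 log₁₀ d + 5 = -1.91 − 5·1.5837 + 5 = -4.828
Star 2: M = m − 5 log₁₀ d + 5 = 10.75 − 5·0.6848 + 5 = 12.326
ΔM = M_1 − M_2 = -4.828 − (12.326) = -17.154; smaller M is more luminous → Star 1.
L ratio = 10^(0.4 |ΔM|) = 10^6.862 = 7.273×10^6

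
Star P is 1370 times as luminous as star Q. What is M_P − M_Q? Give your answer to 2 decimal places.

Pogson: ΔM = −2.5 log₁₀(ratio) = −2.5 log₁₀(1370) = −2.5 × 3.1367 = -7.842
Star P is brighter, so it has the smaller magnitude: the difference is negative.

M_P − M_Q ≈ -7.84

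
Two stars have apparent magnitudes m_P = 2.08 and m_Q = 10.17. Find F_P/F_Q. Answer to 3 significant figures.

Δm = 2.08 − (10.17) = -8.09
Flux ratio = 10^(−0.4 Δm) = 10^(−0.4 × -8.09) = 10^3.236 = 1722

F_P/F_Q ≈ 1720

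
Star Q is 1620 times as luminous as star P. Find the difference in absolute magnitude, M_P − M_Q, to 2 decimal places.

Pogson: ΔM = −2.5 log₁₀(ratio) = −2.5 log₁₀(1620) = −2.5 × 3.2095 = -8.024
Star Q is brighter so has the smaller magnitude: M_P − M_Q is positive.

M_P − M_Q ≈ 8.02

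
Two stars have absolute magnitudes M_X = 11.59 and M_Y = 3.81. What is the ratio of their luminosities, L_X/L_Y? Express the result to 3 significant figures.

ΔM = M_X − M_Y = 7.78
L_X/L_Y = 10^(−0.4 ΔM) = 10^-3.112 = 7.727×10^-4

L_X/L_Y ≈ 7.73×10^-4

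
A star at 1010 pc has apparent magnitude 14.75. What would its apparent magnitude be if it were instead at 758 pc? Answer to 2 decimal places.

Flux ∝ 1/d², so Δm = 5 log₁₀(d₂/d₁) = 5 log₁₀(758/1010) = -0.623
m₂ = m₁ + Δm = 14.75 + (-0.623) = 14.127

m ≈ 14.13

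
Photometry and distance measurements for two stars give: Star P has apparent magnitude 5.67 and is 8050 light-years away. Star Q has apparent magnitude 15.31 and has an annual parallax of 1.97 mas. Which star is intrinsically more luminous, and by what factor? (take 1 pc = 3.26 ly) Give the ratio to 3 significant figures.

Star P is more luminous, by a factor of 170000.

Star P: d = 8050 ly / 3.26 = 2469 pc
Star P: M = m − 5 log₁₀ d + 5 = 5.67 − 5·3.3926 + 5 = -6.293
Star Q: p = 1.97 mas = 1.97×10^-3″ → d = 1/p = 507.6 pc
Star Q: M = m − 5 log₁₀ d + 5 = 15.31 − 5·2.7055 + 5 = 6.782
ΔM = M_P − M_Q = -6.293 − (6.782) = -13.075; smaller M is more luminous → Star P.
L ratio = 10^(0.4 |ΔM|) = 10^5.230 = 169900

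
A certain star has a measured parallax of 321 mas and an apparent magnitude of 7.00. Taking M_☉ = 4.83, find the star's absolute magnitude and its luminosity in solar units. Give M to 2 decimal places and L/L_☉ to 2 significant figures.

d = 1/p = 1000/321 mas = 3.115 pc
M = m − 5 log₁₀ d + 5 = 7.00 − 5·0.4935 + 5 = 9.533
M − M_☉ = 9.533 − 4.83 = 4.703
L/L_☉ = 10^(−0.4 × 4.703) = 0.01315

M ≈ 9.53; L/L_☉ ≈ 0.013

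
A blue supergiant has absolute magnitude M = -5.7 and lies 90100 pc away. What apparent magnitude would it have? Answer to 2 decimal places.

m = M + 5 log₁₀ d − 5 = -5.7 + 5·4.9547 − 5 = 14.074

m ≈ 14.07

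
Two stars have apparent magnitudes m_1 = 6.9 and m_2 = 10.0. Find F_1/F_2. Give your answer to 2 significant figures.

Magnitude difference = -3.1
Flux ratio = 10^(−0.4 Δm) = 10^(−0.4 × -3.1) = 10^1.240 = 17.38

F_1/F_2 ≈ 17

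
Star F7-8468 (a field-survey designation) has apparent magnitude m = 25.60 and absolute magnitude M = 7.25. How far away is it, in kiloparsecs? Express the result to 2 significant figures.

d ≈ 47 kpc

Distance modulus: m − M = 25.60 − (7.25) = 18.350
m − M = 5 log₁₀ d − 5
log₁₀ d = (m − M)/5 + 1 = 4.6700
d = 10^4.6700 = 46770 pc
= 46.77 kpc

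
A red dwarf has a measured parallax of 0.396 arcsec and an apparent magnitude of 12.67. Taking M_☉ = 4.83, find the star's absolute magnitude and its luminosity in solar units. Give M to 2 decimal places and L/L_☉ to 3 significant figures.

M ≈ 15.66; L/L_☉ ≈ 4.66×10^-5

d = 1/p = 1/0.396″ = 2.525 pc
M = m − 5 log₁₀ d + 5 = 12.67 − 5·0.4023 + 5 = 15.658
M − M_☉ = 15.658 − 4.83 = 10.828
L/L_☉ = 10^(−0.4 × 10.828) = 4.662×10^-5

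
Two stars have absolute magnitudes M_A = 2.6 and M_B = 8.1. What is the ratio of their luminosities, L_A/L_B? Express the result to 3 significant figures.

L_A/L_B ≈ 158

ΔM = M_A − M_B = -5.5
L_A/L_B = 10^(−0.4 ΔM) = 10^2.200 = 158.5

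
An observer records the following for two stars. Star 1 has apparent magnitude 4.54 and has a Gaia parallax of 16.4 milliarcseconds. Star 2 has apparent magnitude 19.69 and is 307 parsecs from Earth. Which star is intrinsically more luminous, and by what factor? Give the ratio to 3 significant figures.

Star 1: p = 16.4 mas = 0.0164″ → d = 1/p = 60.98 pc
Star 1: M = m − 5 log₁₀ d + 5 = 4.54 − 5·1.7852 + 5 = 0.614
Star 2: M = m − 5 log₁₀ d + 5 = 19.69 − 5·2.4871 + 5 = 12.254
ΔM = M_1 − M_2 = 0.614 − (12.254) = -11.640; smaller M is more luminous → Star 1.
L ratio = 10^(0.4 |ΔM|) = 10^4.656 = 45290

Star 1 is more luminous, by a factor of 45300.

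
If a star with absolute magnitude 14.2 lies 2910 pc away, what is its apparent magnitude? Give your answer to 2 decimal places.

m ≈ 26.52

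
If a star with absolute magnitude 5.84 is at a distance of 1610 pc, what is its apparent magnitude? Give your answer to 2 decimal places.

m ≈ 16.87

m = M + 5 log₁₀ d − 5 = 5.84 + 5·3.2068 − 5 = 16.874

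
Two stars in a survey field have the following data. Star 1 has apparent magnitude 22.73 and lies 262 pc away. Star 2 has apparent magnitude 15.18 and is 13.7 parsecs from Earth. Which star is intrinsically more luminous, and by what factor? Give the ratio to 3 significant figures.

Star 1: M = m − 5 log₁₀ d + 5 = 22.73 − 5·2.4183 + 5 = 15.638
Star 2: M = m − 5 log₁₀ d + 5 = 15.18 − 5·1.1367 + 5 = 14.496
ΔM = M_1 − M_2 = 15.638 − (14.496) = 1.142; smaller M is more luminous → Star 2.
L ratio = 10^(0.4 |ΔM|) = 10^0.457 = 2.863

Star 2 is more luminous, by a factor of 2.86.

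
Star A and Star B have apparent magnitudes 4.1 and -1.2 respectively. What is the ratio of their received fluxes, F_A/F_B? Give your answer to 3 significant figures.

F_A/F_B ≈ 7.59×10^-3

Δm = 4.1 − (-1.2) = 5.3
Flux ratio = 10^(−0.4 Δm) = 10^(−0.4 × 5.3) = 10^-2.120 = 7.586×10^-3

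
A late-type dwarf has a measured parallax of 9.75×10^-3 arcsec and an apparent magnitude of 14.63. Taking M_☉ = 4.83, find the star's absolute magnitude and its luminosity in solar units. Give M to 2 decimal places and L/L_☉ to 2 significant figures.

d = 1/p = 1/9.75×10^-3″ = 102.6 pc
M = m − 5 log₁₀ d + 5 = 14.63 − 5·2.0110 + 5 = 9.575
M − M_☉ = 9.575 − 4.83 = 4.745
L/L_☉ = 10^(−0.4 × 4.745) = 0.01265

M ≈ 9.58; L/L_☉ ≈ 0.013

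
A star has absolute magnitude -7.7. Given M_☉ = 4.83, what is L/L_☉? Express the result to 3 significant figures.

M − M_☉ = -7.7 − 4.83 = -12.530
L/L_☉ = 10^(−0.4 (M − M_☉)) = 10^5.012 = 102800

L/L_☉ ≈ 103000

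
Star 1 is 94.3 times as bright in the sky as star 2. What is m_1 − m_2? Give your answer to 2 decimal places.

m_1 − m_2 ≈ -4.94

Pogson: Δm = −2.5 log₁₀(ratio) = −2.5 log₁₀(94.3) = −2.5 × 1.9745 = -4.936
Star 1 is brighter, so it has the smaller magnitude: the difference is negative.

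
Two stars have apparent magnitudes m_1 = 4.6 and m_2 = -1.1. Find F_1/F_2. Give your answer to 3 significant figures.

F_1/F_2 ≈ 5.25×10^-3

Magnitude difference = 5.7
Flux ratio = 10^(−0.4 Δm) = 10^(−0.4 × 5.7) = 10^-2.280 = 5.248×10^-3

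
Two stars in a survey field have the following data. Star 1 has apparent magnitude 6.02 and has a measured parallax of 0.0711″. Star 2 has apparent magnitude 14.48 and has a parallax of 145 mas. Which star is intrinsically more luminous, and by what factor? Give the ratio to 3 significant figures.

Star 1 is more luminous, by a factor of 10100.

Star 1: d = 1/p = 1/0.0711″ = 14.06 pc
Star 1: M = m − 5 log₁₀ d + 5 = 6.02 − 5·1.1481 + 5 = 5.279
Star 2: p = 145 mas = 0.145″ → d = 1/p = 6.897 pc
Star 2: M = m − 5 log₁₀ d + 5 = 14.48 − 5·0.8386 + 5 = 15.287
ΔM = M_1 − M_2 = 5.279 − (15.287) = -10.007; smaller M is more luminous → Star 1.
L ratio = 10^(0.4 |ΔM|) = 10^4.003 = 10070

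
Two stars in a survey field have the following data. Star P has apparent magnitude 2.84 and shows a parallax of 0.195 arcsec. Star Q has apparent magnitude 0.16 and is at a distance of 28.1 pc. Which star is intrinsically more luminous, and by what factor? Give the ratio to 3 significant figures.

Star P: d = 1/p = 1/0.195″ = 5.128 pc
Star P: M = m − 5 log₁₀ d + 5 = 2.84 − 5·0.7100 + 5 = 4.290
Star Q: M = m − 5 log₁₀ d + 5 = 0.16 − 5·1.4487 + 5 = -2.084
ΔM = M_P − M_Q = 4.290 − (-2.084) = 6.374; smaller M is more luminous → Star Q.
L ratio = 10^(0.4 |ΔM|) = 10^2.549 = 354.4

Star Q is more luminous, by a factor of 354.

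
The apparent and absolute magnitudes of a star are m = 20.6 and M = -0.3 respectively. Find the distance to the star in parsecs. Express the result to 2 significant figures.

μ = m − M = 20.900
m − M = 5 log₁₀ d − 5
log₁₀ d = (m − M)/5 + 1 = 5.1800
d = 10^5.1800 = 151400 pc

d ≈ 150000 pc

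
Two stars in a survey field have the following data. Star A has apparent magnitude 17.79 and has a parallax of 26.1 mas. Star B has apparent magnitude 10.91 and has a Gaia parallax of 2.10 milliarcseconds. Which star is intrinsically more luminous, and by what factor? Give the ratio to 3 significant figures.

Star B is more luminous, by a factor of 87300.

Star A: p = 26.1 mas = 0.0261″ → d = 1/p = 38.31 pc
Star A: M = m − 5 log₁₀ d + 5 = 17.79 − 5·1.5834 + 5 = 14.873
Star B: p = 2.10 mas = 2.10×10^-3″ → d = 1/p = 476.2 pc
Star B: M = m − 5 log₁₀ d + 5 = 10.91 − 5·2.6778 + 5 = 2.521
ΔM = M_A − M_B = 14.873 − (2.521) = 12.352; smaller M is more luminous → Star B.
L ratio = 10^(0.4 |ΔM|) = 10^4.941 = 87270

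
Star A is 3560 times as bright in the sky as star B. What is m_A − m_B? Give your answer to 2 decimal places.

m_A − m_B ≈ -8.88

Pogson: Δm = −2.5 log₁₀(ratio) = −2.5 log₁₀(3560) = −2.5 × 3.5514 = -8.879
Star A is brighter, so it has the smaller magnitude: the difference is negative.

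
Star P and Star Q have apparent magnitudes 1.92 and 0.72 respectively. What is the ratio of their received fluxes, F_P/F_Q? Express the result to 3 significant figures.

Magnitude difference = 1.20
Flux ratio = 10^(−0.4 Δm) = 10^(−0.4 × 1.20) = 10^-0.480 = 0.3311

F_P/F_Q ≈ 0.331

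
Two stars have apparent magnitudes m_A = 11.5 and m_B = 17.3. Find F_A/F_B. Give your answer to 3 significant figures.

F_A/F_B ≈ 209

Δm = 11.5 − (17.3) = -5.8
Flux ratio = 10^(−0.4 Δm) = 10^(−0.4 × -5.8) = 10^2.320 = 208.9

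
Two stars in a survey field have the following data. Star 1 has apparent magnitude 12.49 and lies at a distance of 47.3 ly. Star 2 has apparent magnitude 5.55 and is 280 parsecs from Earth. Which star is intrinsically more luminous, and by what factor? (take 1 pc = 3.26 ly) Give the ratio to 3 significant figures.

Star 2 is more luminous, by a factor of 222000.

Star 1: d = 47.3 ly / 3.26 = 14.51 pc
Star 1: M = m − 5 log₁₀ d + 5 = 12.49 − 5·1.1616 + 5 = 11.682
Star 2: M = m − 5 log₁₀ d + 5 = 5.55 − 5·2.4472 + 5 = -1.686
ΔM = M_1 − M_2 = 11.682 − (-1.686) = 13.368; smaller M is more luminous → Star 2.
L ratio = 10^(0.4 |ΔM|) = 10^5.347 = 222300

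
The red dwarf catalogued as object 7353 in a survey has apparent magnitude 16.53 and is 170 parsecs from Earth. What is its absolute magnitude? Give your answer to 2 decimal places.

M ≈ 10.38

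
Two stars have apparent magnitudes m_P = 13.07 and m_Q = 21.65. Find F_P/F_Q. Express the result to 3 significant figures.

F_P/F_Q ≈ 2700

Δm = 13.07 − (21.65) = -8.58
Flux ratio = 10^(−0.4 Δm) = 10^(−0.4 × -8.58) = 10^3.432 = 2704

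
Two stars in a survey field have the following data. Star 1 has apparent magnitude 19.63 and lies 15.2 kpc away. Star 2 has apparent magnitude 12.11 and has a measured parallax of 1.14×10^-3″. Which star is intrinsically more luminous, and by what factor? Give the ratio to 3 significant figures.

Star 2 is more luminous, by a factor of 3.39.

Star 1: d = 15.2 kpc = 15200 pc
Star 1: M = m − 5 log₁₀ d + 5 = 19.63 − 5·4.1818 + 5 = 3.721
Star 2: d = 1/p = 1/1.14×10^-3″ = 877.2 pc
Star 2: M = m − 5 log₁₀ d + 5 = 12.11 − 5·2.9431 + 5 = 2.395
ΔM = M_1 − M_2 = 3.721 − (2.395) = 1.326; smaller M is more luminous → Star 2.
L ratio = 10^(0.4 |ΔM|) = 10^0.531 = 3.392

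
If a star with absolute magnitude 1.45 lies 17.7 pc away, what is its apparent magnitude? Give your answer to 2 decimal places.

m = M + 5 log₁₀ d − 5 = 1.45 + 5·1.2480 − 5 = 2.690

m ≈ 2.69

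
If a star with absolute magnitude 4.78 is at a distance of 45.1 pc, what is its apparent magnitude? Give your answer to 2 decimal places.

m ≈ 8.05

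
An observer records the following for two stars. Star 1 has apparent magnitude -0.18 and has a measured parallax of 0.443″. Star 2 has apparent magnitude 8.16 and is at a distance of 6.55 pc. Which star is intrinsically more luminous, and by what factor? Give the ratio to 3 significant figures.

Star 1: d = 1/p = 1/0.443″ = 2.257 pc
Star 1: M = m − 5 log₁₀ d + 5 = -0.18 − 5·0.3536 + 5 = 3.052
Star 2: M = m − 5 log₁₀ d + 5 = 8.16 − 5·0.8162 + 5 = 9.079
ΔM = M_1 − M_2 = 3.052 − (9.079) = -6.027; smaller M is more luminous → Star 1.
L ratio = 10^(0.4 |ΔM|) = 10^2.411 = 257.5

Star 1 is more luminous, by a factor of 257.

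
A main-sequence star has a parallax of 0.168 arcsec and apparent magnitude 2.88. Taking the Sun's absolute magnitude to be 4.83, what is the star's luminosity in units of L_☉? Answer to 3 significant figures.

d = 1/p = 1/0.168″ = 5.952 pc
M = m − 5 log₁₀ d + 5 = 2.88 − 5·0.7747 + 5 = 4.007
M − M_☉ = 4.007 − 4.83 = -0.823
L/L_☉ = 10^(−0.4 × -0.823) = 2.135

L/L_☉ ≈ 2.13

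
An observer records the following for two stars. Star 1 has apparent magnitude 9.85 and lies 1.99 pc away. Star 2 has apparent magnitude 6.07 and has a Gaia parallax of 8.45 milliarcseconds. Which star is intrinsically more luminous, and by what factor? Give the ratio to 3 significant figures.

Star 2 is more luminous, by a factor of 115000.

Star 1: M = m − 5 log₁₀ d + 5 = 9.85 − 5·0.2989 + 5 = 13.356
Star 2: p = 8.45 mas = 8.45×10^-3″ → d = 1/p = 118.3 pc
Star 2: M = m − 5 log₁₀ d + 5 = 6.07 − 5·2.0731 + 5 = 0.704
ΔM = M_1 − M_2 = 13.356 − (0.704) = 12.651; smaller M is more luminous → Star 2.
L ratio = 10^(0.4 |ΔM|) = 10^5.061 = 115000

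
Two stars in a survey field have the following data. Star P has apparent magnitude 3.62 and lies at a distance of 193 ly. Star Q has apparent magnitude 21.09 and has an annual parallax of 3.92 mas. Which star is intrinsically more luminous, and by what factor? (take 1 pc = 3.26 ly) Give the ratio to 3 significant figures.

Star P is more luminous, by a factor of 524000.

Star P: d = 193 ly / 3.26 = 59.20 pc
Star P: M = m − 5 log₁₀ d + 5 = 3.62 − 5·1.7723 + 5 = -0.242
Star Q: p = 3.92 mas = 3.92×10^-3″ → d = 1/p = 255.1 pc
Star Q: M = m − 5 log₁₀ d + 5 = 21.09 − 5·2.4067 + 5 = 14.056
ΔM = M_P − M_Q = -0.242 − (14.056) = -14.298; smaller M is more luminous → Star P.
L ratio = 10^(0.4 |ΔM|) = 10^5.719 = 523900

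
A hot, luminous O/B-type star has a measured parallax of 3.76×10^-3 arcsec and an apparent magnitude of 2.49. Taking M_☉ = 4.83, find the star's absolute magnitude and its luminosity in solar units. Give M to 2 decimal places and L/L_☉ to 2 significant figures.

d = 1/p = 1/3.76×10^-3″ = 266.0 pc
M = m − 5 log₁₀ d + 5 = 2.49 − 5·2.4248 + 5 = -4.634
M − M_☉ = -4.634 − 4.83 = -9.464
L/L_☉ = 10^(−0.4 × -9.464) = 6104

M ≈ -4.63; L/L_☉ ≈ 6100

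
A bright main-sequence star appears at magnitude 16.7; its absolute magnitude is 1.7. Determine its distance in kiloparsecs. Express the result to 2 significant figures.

μ = m − M = 15.000
m − M = 5 log₁₀ d − 5
log₁₀ d = (m − M)/5 + 1 = 4.0000
d = 10^4.0000 = 10000 pc
= 10.00 kpc

d ≈ 10 kpc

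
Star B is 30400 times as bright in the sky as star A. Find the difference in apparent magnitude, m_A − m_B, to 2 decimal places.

m_A − m_B ≈ 11.21

Pogson: Δm = −2.5 log₁₀(ratio) = −2.5 log₁₀(30400) = −2.5 × 4.4829 = -11.207
Star B is brighter so has the smaller magnitude: m_A − m_B is positive.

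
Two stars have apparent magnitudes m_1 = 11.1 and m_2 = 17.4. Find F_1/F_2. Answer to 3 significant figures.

F_1/F_2 ≈ 331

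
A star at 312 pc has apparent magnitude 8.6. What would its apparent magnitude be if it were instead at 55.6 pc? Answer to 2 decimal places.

m ≈ 4.85

Flux ∝ 1/d², so Δm = 5 log₁₀(d₂/d₁) = 5 log₁₀(55.6/312) = -3.745
m₂ = m₁ + Δm = 8.6 + (-3.745) = 4.855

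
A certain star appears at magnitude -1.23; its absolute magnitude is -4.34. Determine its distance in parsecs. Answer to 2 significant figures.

Distance modulus: m − M = -1.23 − (-4.34) = 3.110
m − M = 5 log₁₀ d − 5
log₁₀ d = (m − M)/5 + 1 = 1.6220
d = 10^1.6220 = 41.88 pc

d ≈ 42 pc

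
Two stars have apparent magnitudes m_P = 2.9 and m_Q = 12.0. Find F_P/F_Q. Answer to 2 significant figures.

F_P/F_Q ≈ 4400

Δm = 2.9 − (12.0) = -9.1
Flux ratio = 10^(−0.4 Δm) = 10^(−0.4 × -9.1) = 10^3.640 = 4365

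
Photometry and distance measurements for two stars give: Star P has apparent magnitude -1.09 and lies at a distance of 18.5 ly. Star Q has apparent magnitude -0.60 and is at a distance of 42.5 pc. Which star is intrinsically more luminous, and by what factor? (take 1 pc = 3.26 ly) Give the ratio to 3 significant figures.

Star P: d = 18.5 ly / 3.26 = 5.675 pc
Star P: M = m − 5 log₁₀ d + 5 = -1.09 − 5·0.7540 + 5 = 0.140
Star Q: M = m − 5 log₁₀ d + 5 = -0.60 − 5·1.6284 + 5 = -3.742
ΔM = M_P − M_Q = 0.140 − (-3.742) = 3.882; smaller M is more luminous → Star Q.
L ratio = 10^(0.4 |ΔM|) = 10^1.553 = 35.72

Star Q is more luminous, by a factor of 35.7.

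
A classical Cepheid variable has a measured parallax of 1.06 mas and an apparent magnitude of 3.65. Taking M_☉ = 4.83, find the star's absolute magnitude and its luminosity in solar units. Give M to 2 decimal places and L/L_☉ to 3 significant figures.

M ≈ -6.22; L/L_☉ ≈ 26400

d = 1/p = 1000/1.06 mas = 943.4 pc
M = m − 5 log₁₀ d + 5 = 3.65 − 5·2.9747 + 5 = -6.223
M − M_☉ = -6.223 − 4.83 = -11.053
L/L_☉ = 10^(−0.4 × -11.053) = 26390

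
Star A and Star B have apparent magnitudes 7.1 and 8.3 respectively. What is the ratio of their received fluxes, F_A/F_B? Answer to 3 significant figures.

F_A/F_B ≈ 3.02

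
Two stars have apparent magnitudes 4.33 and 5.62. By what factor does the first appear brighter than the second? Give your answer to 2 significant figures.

3.3

Magnitude difference = -1.29
Flux ratio = 10^(−0.4 Δm) = 10^(−0.4 × -1.29) = 10^0.516 = 3.281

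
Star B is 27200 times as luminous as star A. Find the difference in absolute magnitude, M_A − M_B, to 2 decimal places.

M_A − M_B ≈ 11.09

Pogson: ΔM = −2.5 log₁₀(ratio) = −2.5 log₁₀(27200) = −2.5 × 4.4346 = -11.086
Star B is brighter so has the smaller magnitude: M_A − M_B is positive.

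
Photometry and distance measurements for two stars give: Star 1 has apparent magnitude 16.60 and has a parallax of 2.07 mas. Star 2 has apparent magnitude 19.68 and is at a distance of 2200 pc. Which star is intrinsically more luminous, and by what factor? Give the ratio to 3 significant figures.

Star 2 is more luminous, by a factor of 1.22.

Star 1: p = 2.07 mas = 2.07×10^-3″ → d = 1/p = 483.1 pc
Star 1: M = m − 5 log₁₀ d + 5 = 16.60 − 5·2.6840 + 5 = 8.180
Star 2: M = m − 5 log₁₀ d + 5 = 19.68 − 5·3.3424 + 5 = 7.968
ΔM = M_1 − M_2 = 8.180 − (7.968) = 0.212; smaller M is more luminous → Star 2.
L ratio = 10^(0.4 |ΔM|) = 10^0.085 = 1.216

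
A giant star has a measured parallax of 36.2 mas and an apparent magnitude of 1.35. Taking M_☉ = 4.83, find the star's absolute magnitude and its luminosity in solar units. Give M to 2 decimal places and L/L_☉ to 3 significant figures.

M ≈ -0.86; L/L_☉ ≈ 188

d = 1/p = 1000/36.2 mas = 27.62 pc
M = m − 5 log₁₀ d + 5 = 1.35 − 5·1.4413 + 5 = -0.856
M − M_☉ = -0.856 − 4.83 = -5.686
L/L_☉ = 10^(−0.4 × -5.686) = 188.2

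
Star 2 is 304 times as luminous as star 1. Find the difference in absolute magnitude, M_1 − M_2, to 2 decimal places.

M_1 − M_2 ≈ 6.21

Pogson: ΔM = −2.5 log₁₀(ratio) = −2.5 log₁₀(304) = −2.5 × 2.4829 = -6.207
Star 2 is brighter so has the smaller magnitude: M_1 − M_2 is positive.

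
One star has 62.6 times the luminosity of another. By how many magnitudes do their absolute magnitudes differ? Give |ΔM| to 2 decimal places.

|ΔM| ≈ 4.49

Pogson: ΔM = −2.5 log₁₀(ratio) = −2.5 log₁₀(62.6) = −2.5 × 1.7966 = -4.491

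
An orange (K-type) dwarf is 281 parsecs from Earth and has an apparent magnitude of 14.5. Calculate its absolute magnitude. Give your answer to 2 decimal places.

M ≈ 7.26

5 log₁₀(d/10 pc) = 5 log₁₀(281.0) − 5 = 7.244
M = m − 5 log₁₀(d/10) = 14.5 − 7.244 = 7.256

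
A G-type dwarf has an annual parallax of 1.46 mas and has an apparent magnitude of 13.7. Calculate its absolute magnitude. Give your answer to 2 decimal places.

p = 1.46 mas = 1.46×10^-3″ → d = 1/p = 684.9 pc
5 log₁₀(d/10 pc) = 5 log₁₀(684.9) − 5 = 9.178
M = m − 5 log₁₀(d/10) = 13.7 − 9.178 = 4.522

M ≈ 4.52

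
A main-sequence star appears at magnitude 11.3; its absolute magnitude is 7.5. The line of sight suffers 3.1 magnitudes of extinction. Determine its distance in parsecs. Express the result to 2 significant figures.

d ≈ 14 pc

m − M = 5 log₁₀(d/10 pc) + A  ⇒  11.3 − (7.5) − 3.1 = 5 log₁₀(d/10)
0.700 = 5 log₁₀(d/10)
log₁₀ d = (m − M − A)/5 + 1 = 1.1400
d = 10^1.1400 = 13.80 pc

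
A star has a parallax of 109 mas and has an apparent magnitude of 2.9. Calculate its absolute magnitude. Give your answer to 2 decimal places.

M ≈ 3.09

p = 109 mas = 0.109″ → d = 1/p = 9.174 pc
5 log₁₀(d/10 pc) = 5 log₁₀(9.174) − 5 = -0.187
M = m − 5 log₁₀(d/10) = 2.9 + 0.187 = 3.087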